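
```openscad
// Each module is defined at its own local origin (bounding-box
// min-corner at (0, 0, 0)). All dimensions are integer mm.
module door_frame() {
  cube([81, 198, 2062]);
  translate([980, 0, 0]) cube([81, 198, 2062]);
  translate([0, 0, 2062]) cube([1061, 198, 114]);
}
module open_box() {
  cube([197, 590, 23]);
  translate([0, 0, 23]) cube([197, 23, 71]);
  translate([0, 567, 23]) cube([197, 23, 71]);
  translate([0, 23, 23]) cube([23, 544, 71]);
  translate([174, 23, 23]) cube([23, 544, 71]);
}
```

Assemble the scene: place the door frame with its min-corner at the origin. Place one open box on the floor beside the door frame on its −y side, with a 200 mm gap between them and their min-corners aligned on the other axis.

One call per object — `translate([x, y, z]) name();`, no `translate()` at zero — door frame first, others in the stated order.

door_frame();
translate([0, -790, 0]) open_box();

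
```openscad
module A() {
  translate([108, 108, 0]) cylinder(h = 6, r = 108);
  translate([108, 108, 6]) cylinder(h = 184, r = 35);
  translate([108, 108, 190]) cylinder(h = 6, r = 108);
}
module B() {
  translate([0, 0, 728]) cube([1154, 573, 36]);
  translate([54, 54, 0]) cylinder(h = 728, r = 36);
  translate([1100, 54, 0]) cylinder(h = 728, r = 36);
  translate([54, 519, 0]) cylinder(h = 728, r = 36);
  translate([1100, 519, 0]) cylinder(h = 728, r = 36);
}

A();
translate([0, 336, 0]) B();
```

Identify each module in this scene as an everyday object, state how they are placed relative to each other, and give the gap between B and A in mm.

A is a spool. B is a table. The table is on the floor beside the spool on its +y side. The gap between the table and the spool is 120 mm.

The table's nearest face is 120 mm from the spool's +y face.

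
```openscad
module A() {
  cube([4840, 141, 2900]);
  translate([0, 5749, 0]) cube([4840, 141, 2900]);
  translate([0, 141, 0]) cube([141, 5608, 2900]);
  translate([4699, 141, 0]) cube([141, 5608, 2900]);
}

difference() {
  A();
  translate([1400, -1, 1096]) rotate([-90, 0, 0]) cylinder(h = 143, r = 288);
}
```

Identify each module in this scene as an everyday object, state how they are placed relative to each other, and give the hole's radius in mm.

A is a house frame. The house frame has a circular hole through its front wall. The hole's radius is 288 mm.

The subtracted cylinder has r = 288 mm.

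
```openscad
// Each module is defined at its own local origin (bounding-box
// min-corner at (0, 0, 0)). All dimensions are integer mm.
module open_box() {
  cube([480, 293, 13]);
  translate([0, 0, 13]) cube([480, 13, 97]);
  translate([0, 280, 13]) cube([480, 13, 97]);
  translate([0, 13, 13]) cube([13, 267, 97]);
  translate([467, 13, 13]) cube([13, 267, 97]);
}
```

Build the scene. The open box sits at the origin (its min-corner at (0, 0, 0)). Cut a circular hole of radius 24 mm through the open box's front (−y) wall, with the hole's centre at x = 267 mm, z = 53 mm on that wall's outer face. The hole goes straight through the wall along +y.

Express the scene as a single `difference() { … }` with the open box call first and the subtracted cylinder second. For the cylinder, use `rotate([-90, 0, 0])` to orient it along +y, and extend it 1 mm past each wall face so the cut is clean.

difference() {
  open_box();
  translate([267, -1, 53]) rotate([-90, 0, 0]) cylinder(h = 15, r = 24);
}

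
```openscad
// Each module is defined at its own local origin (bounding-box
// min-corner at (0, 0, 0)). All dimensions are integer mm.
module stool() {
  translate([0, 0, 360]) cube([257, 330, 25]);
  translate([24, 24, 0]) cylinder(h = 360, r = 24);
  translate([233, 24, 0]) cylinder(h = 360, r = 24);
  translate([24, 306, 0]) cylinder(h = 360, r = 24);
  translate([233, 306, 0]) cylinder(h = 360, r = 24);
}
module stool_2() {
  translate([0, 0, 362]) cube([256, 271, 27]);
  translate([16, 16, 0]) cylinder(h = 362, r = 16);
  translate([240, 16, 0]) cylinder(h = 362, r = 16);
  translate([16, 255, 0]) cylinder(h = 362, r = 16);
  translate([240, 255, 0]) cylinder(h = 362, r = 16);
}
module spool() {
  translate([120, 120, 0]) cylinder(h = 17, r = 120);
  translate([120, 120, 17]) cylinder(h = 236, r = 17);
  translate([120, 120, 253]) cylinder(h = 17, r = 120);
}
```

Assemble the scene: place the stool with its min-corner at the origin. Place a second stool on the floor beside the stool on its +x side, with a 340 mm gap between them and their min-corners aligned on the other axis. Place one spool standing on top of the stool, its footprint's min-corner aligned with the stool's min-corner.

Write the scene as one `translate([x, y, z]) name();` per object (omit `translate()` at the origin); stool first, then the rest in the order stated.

stool();
translate([597, 0, 0]) stool_2();
translate([0, 0, 385]) spool();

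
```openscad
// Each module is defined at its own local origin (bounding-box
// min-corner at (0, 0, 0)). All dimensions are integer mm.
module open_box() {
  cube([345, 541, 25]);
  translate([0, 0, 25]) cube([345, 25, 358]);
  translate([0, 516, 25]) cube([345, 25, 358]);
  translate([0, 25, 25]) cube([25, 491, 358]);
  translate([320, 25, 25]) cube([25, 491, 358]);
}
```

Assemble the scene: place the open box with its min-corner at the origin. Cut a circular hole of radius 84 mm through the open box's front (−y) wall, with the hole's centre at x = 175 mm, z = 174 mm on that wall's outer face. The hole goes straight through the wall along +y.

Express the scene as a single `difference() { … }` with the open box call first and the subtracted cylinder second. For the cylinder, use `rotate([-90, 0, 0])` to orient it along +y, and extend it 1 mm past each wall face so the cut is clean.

difference() {
  open_box();
  translate([175, -1, 174]) rotate([-90, 0, 0]) cylinder(h = 27, r = 84);
}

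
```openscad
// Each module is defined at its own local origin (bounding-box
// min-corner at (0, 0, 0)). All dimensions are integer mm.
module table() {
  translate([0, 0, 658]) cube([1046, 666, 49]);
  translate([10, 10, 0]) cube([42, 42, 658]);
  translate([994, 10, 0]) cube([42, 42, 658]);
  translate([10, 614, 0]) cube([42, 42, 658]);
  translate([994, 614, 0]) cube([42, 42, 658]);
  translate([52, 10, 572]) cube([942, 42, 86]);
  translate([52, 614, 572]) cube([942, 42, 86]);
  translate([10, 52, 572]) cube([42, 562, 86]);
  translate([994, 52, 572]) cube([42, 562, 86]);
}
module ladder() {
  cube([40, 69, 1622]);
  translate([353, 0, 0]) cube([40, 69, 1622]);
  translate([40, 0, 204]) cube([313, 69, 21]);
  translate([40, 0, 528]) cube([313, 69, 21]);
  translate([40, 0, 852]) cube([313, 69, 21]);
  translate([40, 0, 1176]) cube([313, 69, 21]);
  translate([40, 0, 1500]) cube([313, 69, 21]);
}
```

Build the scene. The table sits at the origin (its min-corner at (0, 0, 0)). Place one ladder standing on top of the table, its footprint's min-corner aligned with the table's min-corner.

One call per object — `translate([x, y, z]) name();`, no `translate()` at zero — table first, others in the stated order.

table();
translate([0, 0, 707]) ladder();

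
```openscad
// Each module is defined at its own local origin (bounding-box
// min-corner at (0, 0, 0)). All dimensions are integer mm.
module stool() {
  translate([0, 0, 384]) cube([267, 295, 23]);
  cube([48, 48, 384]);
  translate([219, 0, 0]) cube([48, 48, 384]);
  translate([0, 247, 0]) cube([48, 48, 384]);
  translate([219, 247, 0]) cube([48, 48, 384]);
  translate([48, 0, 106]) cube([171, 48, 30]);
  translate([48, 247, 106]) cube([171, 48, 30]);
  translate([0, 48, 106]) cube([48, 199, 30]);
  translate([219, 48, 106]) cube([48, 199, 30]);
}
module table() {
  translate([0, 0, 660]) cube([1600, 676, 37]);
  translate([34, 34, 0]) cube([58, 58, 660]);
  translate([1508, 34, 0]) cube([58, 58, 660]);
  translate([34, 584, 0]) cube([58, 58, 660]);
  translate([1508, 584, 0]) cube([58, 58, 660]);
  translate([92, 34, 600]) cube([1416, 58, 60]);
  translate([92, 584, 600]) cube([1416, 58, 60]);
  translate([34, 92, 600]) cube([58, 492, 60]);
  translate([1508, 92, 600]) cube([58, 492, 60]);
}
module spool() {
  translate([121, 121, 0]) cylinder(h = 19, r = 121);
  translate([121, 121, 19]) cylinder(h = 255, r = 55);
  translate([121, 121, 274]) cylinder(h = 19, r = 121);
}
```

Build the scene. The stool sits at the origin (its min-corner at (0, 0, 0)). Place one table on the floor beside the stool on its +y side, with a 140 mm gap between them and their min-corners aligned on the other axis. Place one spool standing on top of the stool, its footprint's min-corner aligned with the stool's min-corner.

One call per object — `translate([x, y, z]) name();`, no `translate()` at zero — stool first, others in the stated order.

stool();
translate([0, 435, 0]) table();
translate([0, 0, 407]) spool();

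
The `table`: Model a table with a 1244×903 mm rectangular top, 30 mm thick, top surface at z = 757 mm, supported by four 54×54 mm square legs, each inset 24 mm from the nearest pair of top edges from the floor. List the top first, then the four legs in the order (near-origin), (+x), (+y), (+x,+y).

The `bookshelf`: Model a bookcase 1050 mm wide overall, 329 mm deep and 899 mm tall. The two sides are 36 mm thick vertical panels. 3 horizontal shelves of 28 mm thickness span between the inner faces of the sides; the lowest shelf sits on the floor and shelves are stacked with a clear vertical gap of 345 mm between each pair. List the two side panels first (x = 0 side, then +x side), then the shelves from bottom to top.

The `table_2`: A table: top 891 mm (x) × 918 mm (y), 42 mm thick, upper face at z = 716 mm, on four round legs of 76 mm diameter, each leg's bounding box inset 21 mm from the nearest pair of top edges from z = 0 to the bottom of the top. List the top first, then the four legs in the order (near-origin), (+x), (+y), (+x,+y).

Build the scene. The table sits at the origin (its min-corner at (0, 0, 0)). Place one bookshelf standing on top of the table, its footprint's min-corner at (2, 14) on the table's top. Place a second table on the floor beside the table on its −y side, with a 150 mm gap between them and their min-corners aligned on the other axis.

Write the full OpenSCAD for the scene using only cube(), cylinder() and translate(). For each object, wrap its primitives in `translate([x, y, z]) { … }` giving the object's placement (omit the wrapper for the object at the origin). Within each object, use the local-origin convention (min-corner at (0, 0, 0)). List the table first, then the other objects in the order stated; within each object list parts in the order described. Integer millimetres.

translate([0, 0, 727]) cube([1244, 903, 30]);
translate([24, 24, 0]) cube([54, 54, 727]);
translate([1166, 24, 0]) cube([54, 54, 727]);
translate([24, 825, 0]) cube([54, 54, 727]);
translate([1166, 825, 0]) cube([54, 54, 727]);
translate([2, 14, 757]) {
  cube([36, 329, 899]);
  translate([1014, 0, 0]) cube([36, 329, 899]);
  translate([36, 0, 0]) cube([978, 329, 28]);
  translate([36, 0, 373]) cube([978, 329, 28]);
  translate([36, 0, 746]) cube([978, 329, 28]);
}
translate([0, -1068, 0]) {
  translate([0, 0, 674]) cube([891, 918, 42]);
  translate([59, 59, 0]) cylinder(h = 674, r = 38);
  translate([832, 59, 0]) cylinder(h = 674, r = 38);
  translate([59, 859, 0]) cylinder(h = 674, r = 38);
  translate([832, 859, 0]) cylinder(h = 674, r = 38);
}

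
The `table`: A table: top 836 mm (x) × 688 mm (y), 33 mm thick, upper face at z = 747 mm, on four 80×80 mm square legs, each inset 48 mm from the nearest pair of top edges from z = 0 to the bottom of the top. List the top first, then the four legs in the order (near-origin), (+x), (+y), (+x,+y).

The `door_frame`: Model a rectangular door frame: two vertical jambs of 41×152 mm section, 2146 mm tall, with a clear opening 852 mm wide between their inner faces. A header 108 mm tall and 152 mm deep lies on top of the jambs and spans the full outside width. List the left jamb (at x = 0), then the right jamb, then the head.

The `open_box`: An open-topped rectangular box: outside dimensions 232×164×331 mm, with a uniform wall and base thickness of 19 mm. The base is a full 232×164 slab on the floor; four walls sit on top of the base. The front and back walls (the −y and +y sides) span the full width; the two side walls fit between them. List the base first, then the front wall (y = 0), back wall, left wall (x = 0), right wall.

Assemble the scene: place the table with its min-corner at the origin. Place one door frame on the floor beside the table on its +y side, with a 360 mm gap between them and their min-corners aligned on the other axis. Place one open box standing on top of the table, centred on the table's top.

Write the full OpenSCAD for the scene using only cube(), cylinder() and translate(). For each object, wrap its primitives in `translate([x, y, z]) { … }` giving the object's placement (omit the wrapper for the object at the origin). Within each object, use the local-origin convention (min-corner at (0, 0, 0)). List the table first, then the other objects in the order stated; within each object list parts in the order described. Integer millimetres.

translate([0, 0, 714]) cube([836, 688, 33]);
translate([48, 48, 0]) cube([80, 80, 714]);
translate([708, 48, 0]) cube([80, 80, 714]);
translate([48, 560, 0]) cube([80, 80, 714]);
translate([708, 560, 0]) cube([80, 80, 714]);
translate([0, 1048, 0]) {
  cube([41, 152, 2146]);
  translate([893, 0, 0]) cube([41, 152, 2146]);
  translate([0, 0, 2146]) cube([934, 152, 108]);
}
translate([302, 262, 747]) {
  cube([232, 164, 19]);
  translate([0, 0, 19]) cube([232, 19, 312]);
  translate([0, 145, 19]) cube([232, 19, 312]);
  translate([0, 19, 19]) cube([19, 126, 312]);
  translate([213, 19, 19]) cube([19, 126, 312]);
}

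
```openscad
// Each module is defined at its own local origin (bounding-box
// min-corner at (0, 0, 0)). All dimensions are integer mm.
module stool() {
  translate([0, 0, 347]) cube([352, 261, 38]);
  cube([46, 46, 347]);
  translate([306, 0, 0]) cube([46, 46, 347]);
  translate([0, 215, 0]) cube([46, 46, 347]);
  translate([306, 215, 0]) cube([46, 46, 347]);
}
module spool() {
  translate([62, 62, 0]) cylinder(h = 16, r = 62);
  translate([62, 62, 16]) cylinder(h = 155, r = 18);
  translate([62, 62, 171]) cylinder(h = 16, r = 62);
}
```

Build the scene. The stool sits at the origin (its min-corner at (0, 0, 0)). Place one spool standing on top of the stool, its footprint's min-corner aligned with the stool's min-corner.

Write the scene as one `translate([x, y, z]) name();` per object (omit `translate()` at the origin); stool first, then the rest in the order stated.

stool();
translate([0, 0, 385]) spool();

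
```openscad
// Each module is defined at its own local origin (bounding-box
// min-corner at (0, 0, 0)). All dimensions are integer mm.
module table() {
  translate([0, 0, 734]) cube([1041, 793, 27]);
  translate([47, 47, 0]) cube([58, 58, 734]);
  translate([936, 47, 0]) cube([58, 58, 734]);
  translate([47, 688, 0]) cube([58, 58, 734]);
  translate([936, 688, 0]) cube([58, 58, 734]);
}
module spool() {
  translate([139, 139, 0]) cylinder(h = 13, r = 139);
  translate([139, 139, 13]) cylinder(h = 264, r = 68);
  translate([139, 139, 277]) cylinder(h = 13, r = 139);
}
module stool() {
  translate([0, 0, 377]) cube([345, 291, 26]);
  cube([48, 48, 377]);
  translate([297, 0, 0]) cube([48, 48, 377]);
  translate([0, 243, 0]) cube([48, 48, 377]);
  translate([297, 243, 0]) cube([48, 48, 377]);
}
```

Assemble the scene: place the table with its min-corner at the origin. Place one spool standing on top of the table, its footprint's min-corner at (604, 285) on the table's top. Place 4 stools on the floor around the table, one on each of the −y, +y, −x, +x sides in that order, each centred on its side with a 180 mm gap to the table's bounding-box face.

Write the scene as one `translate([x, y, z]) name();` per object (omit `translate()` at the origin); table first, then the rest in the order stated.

table();
translate([604, 285, 761]) spool();
translate([348, -471, 0]) stool();
translate([348, 973, 0]) stool();
translate([-525, 251, 0]) stool();
translate([1221, 251, 0]) stool();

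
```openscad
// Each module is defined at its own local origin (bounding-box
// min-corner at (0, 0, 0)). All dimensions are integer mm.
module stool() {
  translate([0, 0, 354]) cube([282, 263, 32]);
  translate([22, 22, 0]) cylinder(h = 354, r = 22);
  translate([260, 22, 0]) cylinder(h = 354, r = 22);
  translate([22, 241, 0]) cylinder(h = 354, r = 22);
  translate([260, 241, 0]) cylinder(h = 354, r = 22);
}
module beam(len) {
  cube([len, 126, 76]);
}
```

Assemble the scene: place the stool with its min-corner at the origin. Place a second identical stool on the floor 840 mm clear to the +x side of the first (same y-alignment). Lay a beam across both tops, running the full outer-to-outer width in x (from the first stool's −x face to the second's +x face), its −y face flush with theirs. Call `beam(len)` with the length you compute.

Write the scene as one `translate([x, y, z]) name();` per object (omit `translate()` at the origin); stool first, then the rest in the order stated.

stool();
translate([1122, 0, 0]) stool();
translate([0, 0, 386]) beam(1404);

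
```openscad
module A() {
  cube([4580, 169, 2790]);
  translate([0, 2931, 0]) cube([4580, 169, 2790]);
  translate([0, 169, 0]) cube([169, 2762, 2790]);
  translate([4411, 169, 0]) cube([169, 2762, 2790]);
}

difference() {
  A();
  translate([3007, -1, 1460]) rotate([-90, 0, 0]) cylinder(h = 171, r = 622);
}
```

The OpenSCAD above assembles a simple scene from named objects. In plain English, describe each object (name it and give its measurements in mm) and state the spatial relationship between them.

A is the wall frame of a small rectangular building: four walls, each 2790 mm tall and 169 mm thick, enclosing a footprint 4580 mm (x) by 3100 mm (y) outside-to-outside, with no floor or roof. The front and back walls (the −y and +y sides) span the full width; the two side walls fit between them.

The house frame has a circular hole of radius 622 mm through its front wall, centred at (x = 3007, z = 1460).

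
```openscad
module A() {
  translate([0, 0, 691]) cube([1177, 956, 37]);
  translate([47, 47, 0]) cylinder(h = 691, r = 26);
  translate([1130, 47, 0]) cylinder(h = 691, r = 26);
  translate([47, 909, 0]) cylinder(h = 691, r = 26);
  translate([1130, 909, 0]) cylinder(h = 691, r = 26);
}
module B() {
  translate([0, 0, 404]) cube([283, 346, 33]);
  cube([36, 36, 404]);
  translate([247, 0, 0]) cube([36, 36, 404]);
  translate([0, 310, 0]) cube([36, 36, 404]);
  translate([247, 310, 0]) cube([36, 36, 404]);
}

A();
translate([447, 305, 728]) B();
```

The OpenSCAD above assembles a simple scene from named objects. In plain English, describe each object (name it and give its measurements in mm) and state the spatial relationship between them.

A is a table with a 1177×956 mm rectangular top, 37 mm thick, top surface at z = 728 mm, supported by four round legs of 52 mm diameter, each leg's bounding box inset 21 mm from the nearest pair of top edges, running from the floor.

B is a simple wooden stool: a rectangular seat 283 mm (x) by 346 mm (y), 33 mm thick, top face at z = 437 mm, on four square legs, each 36×36 mm in cross-section. The legs rest on z = 0, each flush with a corner of the seat.

The stool is on top of the table, centred.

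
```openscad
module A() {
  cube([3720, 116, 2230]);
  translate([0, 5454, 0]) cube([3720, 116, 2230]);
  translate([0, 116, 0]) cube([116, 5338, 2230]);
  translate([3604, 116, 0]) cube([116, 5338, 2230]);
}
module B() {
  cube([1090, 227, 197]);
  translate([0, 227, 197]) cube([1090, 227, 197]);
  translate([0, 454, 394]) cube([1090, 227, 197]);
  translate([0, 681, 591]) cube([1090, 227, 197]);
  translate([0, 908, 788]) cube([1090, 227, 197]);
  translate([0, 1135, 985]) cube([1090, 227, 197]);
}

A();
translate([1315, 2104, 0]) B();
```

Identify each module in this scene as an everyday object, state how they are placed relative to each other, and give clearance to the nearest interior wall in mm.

A is a house frame. B is a staircase. The staircase sits inside the house frame, centred. The clearance to the nearest interior wall is 1199 mm.

Clearances: x = 1199, y = 1988; minimum 1199 mm.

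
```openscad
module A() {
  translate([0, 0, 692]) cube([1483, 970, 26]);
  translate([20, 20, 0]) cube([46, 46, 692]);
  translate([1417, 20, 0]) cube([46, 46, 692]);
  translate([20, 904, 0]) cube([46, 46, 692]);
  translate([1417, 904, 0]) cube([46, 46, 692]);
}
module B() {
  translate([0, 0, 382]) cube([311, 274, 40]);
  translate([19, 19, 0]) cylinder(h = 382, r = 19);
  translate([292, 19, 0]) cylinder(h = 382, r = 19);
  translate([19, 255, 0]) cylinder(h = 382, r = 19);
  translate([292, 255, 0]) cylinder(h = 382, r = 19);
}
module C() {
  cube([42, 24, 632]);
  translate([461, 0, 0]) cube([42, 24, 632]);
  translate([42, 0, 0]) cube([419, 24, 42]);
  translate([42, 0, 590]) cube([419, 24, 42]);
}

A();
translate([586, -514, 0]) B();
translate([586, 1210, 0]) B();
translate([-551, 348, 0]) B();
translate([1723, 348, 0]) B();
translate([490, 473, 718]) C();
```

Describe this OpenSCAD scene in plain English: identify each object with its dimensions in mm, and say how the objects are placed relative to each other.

A is a rectangular dining table. The top is 1483×970×26 mm with its upper surface at z = 718 mm. It stands on four 46×46 mm square legs, each inset 20 mm from the nearest pair of top edges, running from the floor to the underside of the top.

B is a four-legged stool. The seat is 311×274 mm, 40 mm thick, top at z = 422 mm. It stands on four round legs, each 38 mm in diameter, from z = 0 to the seat underside, each leg's axis is inset half a diameter from the nearest pair of seat edges (so the leg's bounding box is flush with the corner).

C is a picture frame with a 419×548 mm rectangular opening (x by z) and a uniform 42 mm border on every side. Frame depth is 24 mm along y. It is built from two vertical stiles running the full outside height and two horizontal rails spanning the gap between the stiles.

Four stools sit around the table at the −y, +y, −x, +x sides. The picture frame is on top of the table, centred.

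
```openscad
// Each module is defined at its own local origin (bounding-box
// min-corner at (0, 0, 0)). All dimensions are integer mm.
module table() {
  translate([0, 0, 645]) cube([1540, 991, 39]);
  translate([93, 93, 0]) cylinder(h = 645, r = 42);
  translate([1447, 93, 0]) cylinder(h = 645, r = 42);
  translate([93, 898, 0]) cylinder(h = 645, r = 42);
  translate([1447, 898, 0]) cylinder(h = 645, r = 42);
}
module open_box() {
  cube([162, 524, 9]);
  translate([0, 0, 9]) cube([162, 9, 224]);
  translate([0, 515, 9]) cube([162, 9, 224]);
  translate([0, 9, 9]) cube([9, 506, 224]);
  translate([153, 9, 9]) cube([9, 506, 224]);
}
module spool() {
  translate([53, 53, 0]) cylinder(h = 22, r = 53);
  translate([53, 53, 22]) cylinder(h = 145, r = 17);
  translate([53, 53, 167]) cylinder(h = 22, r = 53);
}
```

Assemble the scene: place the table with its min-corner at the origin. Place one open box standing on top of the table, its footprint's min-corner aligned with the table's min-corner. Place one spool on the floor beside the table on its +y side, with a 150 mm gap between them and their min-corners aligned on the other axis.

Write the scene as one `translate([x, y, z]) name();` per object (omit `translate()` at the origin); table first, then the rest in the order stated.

table();
translate([0, 0, 684]) open_box();
translate([0, 1141, 0]) spool();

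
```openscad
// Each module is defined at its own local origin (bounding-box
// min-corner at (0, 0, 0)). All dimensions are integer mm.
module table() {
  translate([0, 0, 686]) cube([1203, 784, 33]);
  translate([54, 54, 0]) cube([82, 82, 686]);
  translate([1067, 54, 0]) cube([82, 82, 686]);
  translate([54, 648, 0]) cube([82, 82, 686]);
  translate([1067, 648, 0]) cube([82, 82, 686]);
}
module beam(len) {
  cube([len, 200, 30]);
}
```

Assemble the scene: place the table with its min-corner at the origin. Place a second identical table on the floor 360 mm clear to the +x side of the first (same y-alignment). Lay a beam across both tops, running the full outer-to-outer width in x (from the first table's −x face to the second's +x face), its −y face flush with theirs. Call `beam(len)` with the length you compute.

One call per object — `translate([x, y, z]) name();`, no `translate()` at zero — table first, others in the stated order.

table();
translate([1563, 0, 0]) table();
translate([0, 0, 719]) beam(2766);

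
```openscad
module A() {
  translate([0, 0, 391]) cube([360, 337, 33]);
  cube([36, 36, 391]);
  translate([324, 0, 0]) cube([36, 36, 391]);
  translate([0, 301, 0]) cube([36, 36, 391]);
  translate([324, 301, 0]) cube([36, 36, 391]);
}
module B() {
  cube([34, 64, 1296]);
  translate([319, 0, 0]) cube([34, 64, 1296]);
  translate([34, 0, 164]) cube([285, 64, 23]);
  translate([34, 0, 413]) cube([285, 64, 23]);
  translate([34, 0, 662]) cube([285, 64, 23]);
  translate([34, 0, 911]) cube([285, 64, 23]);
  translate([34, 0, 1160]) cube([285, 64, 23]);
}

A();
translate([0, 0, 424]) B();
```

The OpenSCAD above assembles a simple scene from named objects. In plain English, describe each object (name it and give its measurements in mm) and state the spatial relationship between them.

A is a four-legged stool. The seat is 360×337 mm, 33 mm thick, top at z = 424 mm. It stands on four square legs, each 36×36 mm in cross-section, from z = 0 to the seat underside, each flush with a corner of the seat.

B is a straight ladder. Two 34×64 mm vertical rails, 1296 mm tall, stand 353 mm apart (outside-to-outside) with their front faces coplanar on the −y side. 5 rungs, each 64 mm deep and 23 mm tall, span between the inner faces of the rails, front faces flush with the rails. The lowest rung's underside is at z = 164 mm and rungs are spaced 249 mm apart (underside to underside).

The ladder is on top of the stool.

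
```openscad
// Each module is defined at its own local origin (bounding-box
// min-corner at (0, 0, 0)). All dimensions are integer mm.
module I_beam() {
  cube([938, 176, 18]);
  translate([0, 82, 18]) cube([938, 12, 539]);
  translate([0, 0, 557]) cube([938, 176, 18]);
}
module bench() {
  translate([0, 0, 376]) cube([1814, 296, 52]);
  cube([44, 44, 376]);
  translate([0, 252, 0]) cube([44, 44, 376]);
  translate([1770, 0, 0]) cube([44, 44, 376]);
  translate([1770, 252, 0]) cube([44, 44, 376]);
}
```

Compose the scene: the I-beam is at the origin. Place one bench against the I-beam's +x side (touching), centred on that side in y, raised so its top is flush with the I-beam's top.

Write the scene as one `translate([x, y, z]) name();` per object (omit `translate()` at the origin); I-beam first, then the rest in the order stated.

I_beam();
translate([938, -60, 147]) bench();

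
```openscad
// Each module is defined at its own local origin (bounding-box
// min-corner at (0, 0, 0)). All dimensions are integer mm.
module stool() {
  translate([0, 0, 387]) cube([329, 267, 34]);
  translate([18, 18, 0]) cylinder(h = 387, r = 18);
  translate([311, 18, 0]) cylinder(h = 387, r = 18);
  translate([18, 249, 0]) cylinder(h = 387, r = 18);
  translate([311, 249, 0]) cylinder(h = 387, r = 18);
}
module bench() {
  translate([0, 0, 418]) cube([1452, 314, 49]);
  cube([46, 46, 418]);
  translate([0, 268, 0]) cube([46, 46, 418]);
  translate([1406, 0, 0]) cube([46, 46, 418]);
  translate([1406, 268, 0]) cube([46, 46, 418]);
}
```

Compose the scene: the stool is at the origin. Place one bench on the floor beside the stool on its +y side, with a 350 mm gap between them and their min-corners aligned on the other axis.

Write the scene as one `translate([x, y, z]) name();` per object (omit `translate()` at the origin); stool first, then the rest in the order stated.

stool();
translate([0, 617, 0]) bench();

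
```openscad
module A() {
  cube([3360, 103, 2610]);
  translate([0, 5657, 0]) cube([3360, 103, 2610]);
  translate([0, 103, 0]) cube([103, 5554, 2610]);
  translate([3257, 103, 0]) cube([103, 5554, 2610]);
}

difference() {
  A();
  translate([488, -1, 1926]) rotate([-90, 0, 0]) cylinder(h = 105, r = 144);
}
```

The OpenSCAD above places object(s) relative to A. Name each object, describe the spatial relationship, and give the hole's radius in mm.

The subtracted cylinder has r = 144 mm.

A is a house frame. The house frame has a circular hole through its front wall. The hole's radius is 144 mm.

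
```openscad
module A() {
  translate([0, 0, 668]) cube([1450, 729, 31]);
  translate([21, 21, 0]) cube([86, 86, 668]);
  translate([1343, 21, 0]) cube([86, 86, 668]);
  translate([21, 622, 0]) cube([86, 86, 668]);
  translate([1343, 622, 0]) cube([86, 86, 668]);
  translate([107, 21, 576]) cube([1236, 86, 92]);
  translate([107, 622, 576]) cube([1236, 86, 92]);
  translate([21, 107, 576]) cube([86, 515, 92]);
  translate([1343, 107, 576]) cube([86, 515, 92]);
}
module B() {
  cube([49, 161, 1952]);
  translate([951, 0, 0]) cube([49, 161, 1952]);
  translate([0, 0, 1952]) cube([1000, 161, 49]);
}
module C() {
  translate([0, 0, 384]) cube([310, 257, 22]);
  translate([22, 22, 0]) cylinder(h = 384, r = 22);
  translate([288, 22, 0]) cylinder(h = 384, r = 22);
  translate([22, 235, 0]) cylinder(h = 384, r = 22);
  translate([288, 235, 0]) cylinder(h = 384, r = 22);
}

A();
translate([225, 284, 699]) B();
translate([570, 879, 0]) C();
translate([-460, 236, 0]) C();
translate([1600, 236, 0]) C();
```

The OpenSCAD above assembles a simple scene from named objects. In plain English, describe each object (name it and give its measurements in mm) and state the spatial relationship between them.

A is a table: top 1450 mm (x) × 729 mm (y), 31 mm thick, upper face at z = 699 mm, on four 86×86 mm square legs, each inset 21 mm from the nearest pair of top edges, running from z = 0 to the bottom of the top. Four apron rails, 86 mm thick and 92 mm tall, run between adjacent legs with their top edges flush with the underside of the top and their outer faces flush with the legs' outer faces.

B is a rectangular door frame: two vertical jambs of 49×161 mm section, 1952 mm tall, with a clear opening 902 mm wide between their inner faces. A header 49 mm tall and 161 mm deep lies on top of the jambs and spans the full outside width.

C is a simple wooden stool: a rectangular seat 310 mm (x) by 257 mm (y), 22 mm thick, top face at z = 406 mm, on four round legs, each 44 mm in diameter. The legs rest on z = 0, each leg's axis is inset half a diameter from the nearest pair of seat edges (so the leg's bounding box is flush with the corner).

The door frame is on top of the table, centred. Three stools sit around the table at the +y, −x, +x sides.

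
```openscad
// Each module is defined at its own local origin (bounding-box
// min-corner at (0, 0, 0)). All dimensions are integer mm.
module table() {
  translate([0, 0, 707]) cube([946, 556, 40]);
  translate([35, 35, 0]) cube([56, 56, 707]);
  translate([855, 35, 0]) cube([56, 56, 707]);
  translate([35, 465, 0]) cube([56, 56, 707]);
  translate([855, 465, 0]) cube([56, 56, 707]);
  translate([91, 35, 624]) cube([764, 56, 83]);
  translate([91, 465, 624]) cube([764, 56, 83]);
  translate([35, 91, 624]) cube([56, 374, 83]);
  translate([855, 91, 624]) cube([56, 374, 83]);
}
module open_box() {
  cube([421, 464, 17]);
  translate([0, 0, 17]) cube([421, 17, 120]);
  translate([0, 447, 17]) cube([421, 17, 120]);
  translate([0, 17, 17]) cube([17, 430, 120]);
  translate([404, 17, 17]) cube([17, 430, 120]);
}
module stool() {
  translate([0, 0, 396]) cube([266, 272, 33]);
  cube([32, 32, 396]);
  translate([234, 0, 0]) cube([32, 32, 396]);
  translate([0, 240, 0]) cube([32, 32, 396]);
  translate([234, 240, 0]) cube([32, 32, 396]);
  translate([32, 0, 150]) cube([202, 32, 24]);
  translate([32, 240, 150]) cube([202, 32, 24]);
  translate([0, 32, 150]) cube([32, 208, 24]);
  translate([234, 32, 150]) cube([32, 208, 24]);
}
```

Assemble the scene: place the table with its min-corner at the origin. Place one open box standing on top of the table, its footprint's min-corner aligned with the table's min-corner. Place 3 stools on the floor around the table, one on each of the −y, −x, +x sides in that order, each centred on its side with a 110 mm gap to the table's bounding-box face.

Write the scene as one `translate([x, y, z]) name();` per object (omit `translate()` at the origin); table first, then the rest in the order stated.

table();
translate([0, 0, 747]) open_box();
translate([340, -382, 0]) stool();
translate([-376, 142, 0]) stool();
translate([1056, 142, 0]) stool();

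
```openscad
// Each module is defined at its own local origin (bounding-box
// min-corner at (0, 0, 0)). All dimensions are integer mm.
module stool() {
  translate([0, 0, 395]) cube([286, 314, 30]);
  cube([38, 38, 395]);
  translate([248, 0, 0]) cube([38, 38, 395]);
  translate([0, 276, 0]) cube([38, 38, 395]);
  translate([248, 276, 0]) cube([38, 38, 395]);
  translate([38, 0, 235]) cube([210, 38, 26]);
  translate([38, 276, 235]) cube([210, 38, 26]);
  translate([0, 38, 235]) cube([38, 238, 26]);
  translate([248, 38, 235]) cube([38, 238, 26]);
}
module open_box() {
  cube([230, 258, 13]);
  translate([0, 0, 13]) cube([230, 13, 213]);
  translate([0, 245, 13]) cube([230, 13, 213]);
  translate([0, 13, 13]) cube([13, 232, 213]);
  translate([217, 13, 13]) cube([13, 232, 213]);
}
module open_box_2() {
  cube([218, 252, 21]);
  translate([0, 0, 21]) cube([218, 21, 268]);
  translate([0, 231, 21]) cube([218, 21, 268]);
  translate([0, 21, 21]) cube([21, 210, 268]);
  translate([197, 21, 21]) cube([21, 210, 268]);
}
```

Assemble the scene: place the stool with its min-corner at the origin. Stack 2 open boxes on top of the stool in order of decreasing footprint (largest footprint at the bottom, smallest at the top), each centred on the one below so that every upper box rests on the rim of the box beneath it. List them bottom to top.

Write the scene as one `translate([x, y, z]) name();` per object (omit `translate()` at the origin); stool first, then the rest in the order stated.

stool();
translate([28, 28, 425]) open_box();
translate([34, 31, 651]) open_box_2();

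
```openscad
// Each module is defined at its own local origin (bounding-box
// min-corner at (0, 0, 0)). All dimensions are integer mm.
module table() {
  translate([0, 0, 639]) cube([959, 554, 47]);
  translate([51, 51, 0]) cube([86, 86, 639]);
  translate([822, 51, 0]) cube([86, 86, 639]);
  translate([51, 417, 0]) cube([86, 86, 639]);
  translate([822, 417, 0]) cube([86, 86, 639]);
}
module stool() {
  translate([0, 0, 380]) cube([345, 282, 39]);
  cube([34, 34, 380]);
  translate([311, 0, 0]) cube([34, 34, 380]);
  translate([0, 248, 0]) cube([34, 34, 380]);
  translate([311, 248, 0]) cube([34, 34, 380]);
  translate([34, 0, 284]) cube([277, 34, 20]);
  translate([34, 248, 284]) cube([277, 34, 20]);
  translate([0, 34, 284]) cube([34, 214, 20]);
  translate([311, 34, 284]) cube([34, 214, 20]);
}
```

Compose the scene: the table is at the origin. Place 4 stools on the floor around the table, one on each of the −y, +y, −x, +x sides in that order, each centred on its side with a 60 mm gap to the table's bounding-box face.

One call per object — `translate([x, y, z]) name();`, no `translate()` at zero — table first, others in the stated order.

table();
translate([307, -342, 0]) stool();
translate([307, 614, 0]) stool();
translate([-405, 136, 0]) stool();
translate([1019, 136, 0]) stool();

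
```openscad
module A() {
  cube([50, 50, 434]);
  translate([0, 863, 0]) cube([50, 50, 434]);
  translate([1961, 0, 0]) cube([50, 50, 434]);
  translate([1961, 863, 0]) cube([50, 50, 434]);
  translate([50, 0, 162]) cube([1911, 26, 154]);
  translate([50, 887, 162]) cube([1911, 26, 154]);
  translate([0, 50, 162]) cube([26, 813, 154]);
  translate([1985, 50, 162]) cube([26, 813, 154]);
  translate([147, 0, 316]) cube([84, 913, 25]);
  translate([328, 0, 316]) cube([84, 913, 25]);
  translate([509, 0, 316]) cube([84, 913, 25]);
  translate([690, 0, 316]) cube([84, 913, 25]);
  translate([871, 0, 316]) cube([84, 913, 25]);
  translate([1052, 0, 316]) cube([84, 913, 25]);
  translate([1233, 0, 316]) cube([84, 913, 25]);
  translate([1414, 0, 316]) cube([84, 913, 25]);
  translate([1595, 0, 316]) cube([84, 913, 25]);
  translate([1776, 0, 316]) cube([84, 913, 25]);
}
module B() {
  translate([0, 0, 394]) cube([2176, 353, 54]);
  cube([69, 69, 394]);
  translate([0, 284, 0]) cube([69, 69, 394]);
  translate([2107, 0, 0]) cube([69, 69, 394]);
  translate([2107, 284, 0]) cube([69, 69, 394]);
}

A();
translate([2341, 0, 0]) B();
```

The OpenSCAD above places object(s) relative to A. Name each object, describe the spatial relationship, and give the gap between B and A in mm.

The bench's nearest face is 330 mm from the bed frame's +x face.

A is a bed frame. B is a bench. The bench is on the floor beside the bed frame on its +x side. The gap between the bench and the bed frame is 330 mm.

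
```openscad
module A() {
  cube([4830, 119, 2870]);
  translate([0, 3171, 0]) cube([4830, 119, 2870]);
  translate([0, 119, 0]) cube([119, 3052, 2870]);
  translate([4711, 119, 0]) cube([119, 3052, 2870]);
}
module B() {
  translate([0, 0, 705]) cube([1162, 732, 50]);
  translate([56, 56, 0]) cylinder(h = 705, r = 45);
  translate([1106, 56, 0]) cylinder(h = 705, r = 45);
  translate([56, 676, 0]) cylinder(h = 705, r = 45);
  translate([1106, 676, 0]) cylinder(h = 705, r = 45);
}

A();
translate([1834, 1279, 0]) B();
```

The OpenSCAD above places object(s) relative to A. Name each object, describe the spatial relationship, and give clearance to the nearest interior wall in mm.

A is a house frame. B is a table. The table sits inside the house frame, centred. The clearance to the nearest interior wall is 1160 mm.

Clearances: x = 1715, y = 1160; minimum 1160 mm.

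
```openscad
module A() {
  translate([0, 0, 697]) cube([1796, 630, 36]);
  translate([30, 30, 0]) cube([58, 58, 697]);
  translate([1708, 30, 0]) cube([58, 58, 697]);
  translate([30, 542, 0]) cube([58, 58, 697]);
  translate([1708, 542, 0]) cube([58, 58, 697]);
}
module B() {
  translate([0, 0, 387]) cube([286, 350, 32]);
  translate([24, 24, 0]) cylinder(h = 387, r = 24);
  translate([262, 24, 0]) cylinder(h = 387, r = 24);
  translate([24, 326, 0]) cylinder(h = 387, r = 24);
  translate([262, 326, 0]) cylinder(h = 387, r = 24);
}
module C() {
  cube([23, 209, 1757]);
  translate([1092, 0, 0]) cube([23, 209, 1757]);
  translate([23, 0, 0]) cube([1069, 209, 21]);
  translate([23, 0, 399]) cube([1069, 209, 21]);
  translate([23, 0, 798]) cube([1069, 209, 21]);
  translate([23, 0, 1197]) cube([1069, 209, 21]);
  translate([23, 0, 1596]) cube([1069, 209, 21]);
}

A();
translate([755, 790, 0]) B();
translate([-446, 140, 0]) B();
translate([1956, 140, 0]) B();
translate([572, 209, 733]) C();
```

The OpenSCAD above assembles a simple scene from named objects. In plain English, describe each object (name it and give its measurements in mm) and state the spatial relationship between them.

A is a table with a 1796×630 mm rectangular top, 36 mm thick, top surface at z = 733 mm, supported by four 58×58 mm square legs, each inset 30 mm from the nearest pair of top edges, running from the floor.

B is a four-legged stool. The seat is a 286×350×32 mm slab whose top surface is at z = 419 mm; four round legs, each 48 mm in diameter, run from the floor (z = 0) to the underside of the seat, each leg's axis is inset half a diameter from the nearest pair of seat edges (so the leg's bounding box is flush with the corner).

C is a bookshelf 1115 mm wide overall, 209 mm deep and 1757 mm tall. The two sides are 23 mm thick vertical panels. 5 horizontal shelves of 21 mm thickness span between the inner faces of the sides; the lowest shelf sits on the floor and shelves are stacked with a clear vertical gap of 378 mm between each pair.

Three stools sit around the table at the +y, −x, +x sides. The bookshelf is on top of the table.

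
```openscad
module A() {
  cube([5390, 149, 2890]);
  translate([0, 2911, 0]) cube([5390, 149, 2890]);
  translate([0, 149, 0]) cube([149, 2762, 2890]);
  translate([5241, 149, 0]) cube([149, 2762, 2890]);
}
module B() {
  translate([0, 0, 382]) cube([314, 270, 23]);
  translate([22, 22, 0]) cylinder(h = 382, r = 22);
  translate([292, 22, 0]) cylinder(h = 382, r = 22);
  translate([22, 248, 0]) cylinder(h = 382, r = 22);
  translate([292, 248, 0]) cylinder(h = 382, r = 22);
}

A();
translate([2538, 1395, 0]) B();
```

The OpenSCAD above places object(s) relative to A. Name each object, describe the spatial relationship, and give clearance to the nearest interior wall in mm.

A is a house frame. B is a stool. The stool sits inside the house frame, centred. The clearance to the nearest interior wall is 1246 mm.

Clearances: x = 2389, y = 1246; minimum 1246 mm.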